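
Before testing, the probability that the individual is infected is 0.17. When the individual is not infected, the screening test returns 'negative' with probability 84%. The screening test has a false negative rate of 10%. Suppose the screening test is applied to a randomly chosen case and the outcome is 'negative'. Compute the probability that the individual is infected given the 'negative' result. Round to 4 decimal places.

Write H for 'the individual is infected'. Prior odds H:¬H = 0.17/0.83 = 0.20482. For the 'negative' outcome, the likelihood ratio is 0.1/0.84 = 0.11905.
Posterior odds = 0.20482 × 0.11905 = 0.024383, so P(H|E) = 0.024383/(1+0.024383) = 0.0238.

P(H | E) ≈ 0.0238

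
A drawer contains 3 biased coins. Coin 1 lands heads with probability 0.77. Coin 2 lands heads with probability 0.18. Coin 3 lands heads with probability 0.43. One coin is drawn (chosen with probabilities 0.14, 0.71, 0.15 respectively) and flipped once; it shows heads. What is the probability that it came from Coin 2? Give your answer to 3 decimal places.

Posterior probability ≈ 0.426

P(heads|C1) = 0.77; P(heads|C2) = 0.18; P(heads|C3) = 0.43.
Prior × likelihood for each source: 0.14·0.77=0.1078, 0.71·0.18=0.1278, 0.15·0.43=0.06450. Summing gives P(heads) = 0.30010.
P(Coin 2 | heads) = 0.1278 / 0.30010 = 0.426.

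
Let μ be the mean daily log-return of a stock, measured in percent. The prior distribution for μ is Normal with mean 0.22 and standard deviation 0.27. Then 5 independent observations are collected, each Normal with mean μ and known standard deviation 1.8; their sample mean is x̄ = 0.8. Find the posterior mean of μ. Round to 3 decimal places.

Prior precision 1/τ₀² = 1/0.27² = 13.7174; data precision n/σ² = 5/1.8² = 1.54321.
Posterior precision = 13.7174 + 1.54321 = 15.2606.
Posterior mean = (13.7174·0.22 + 1.54321·0.8) / 15.2606 = 0.279.

Posterior mean ≈ 0.279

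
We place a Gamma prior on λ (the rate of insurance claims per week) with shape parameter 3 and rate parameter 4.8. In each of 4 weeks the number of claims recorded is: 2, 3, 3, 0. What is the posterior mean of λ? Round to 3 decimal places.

The Poisson likelihood adds the total count to the shape and the number of exposure periods to the rate. Here ∑xᵢ = 8 and n = 4, so shape 3→11 and rate 4.8→8.8.
Posterior mean = shape/rate = 11/8.8 = 1.250.

Posterior mean ≈ 1.250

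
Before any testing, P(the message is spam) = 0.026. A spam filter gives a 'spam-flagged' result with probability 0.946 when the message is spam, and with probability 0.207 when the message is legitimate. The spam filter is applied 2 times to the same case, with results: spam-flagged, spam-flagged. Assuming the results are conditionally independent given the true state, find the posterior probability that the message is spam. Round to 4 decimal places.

With H the event that the message is spam, the joint likelihood of the observed sequence is P(data|H) = 0.946·0.946 = 0.89492 and P(data|¬H) = 0.207·0.207 = 0.042849.
Bayes: P(H|data) = 0.026·0.89492 / (0.026·0.89492 + 0.974·0.042849) = 0.023268/0.065003 = 0.3580.

Posterior P(H) ≈ 0.3580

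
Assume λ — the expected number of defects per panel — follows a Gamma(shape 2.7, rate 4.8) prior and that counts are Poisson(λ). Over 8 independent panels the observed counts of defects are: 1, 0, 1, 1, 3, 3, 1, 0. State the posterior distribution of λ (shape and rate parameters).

Total count ∑xᵢ = 10 over n = 8 panels.
Gamma is conjugate to the Poisson likelihood: posterior is Gamma(shape = 2.7+10 = 12.7, rate = 4.8+8 = 12.8).

Posterior: Gamma(shape=12.7, rate=12.8)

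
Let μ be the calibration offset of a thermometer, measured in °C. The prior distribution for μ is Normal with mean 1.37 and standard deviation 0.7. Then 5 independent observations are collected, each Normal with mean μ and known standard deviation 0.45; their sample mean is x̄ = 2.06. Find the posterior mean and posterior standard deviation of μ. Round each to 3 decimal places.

Posterior mean ≈ 2.007; posterior SD ≈ 0.193

With known σ, the Normal prior is conjugate. Weight on the data is w = (n/σ²)/(n/σ² + 1/τ₀²) = 24.6914/(24.6914+2.04082) = 0.92366.
Posterior mean = w·x̄ + (1−w)·μ₀ = 0.92366·2.06 + 0.076343·1.37 = 2.007. Posterior variance = 1/(24.6914+2.04082) = 0.0374081, so SD = 0.193.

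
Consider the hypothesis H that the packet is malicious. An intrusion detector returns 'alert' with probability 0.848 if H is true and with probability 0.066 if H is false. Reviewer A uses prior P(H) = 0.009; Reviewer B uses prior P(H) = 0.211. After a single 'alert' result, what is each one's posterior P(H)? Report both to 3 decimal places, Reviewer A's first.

The likelihood ratio for an 'alert' result is 0.848/0.066 = 12.848.
Reviewer A: prior odds 0.009/0.991 = 0.0090817; posterior odds 0.11669; posterior probability 0.104.
Reviewer B: prior odds 0.211/0.789 = 0.26743; posterior odds 3.4360; posterior probability 0.775.

Reviewer A: 0.104; Reviewer B: 0.775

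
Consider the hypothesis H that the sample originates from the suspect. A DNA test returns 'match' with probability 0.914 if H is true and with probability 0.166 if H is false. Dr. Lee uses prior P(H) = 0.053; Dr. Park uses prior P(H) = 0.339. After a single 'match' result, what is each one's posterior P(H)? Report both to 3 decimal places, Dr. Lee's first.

The likelihood ratio for a 'match' result is 0.914/0.166 = 5.5060.
Dr. Lee: prior odds 0.053/0.947 = 0.055966; posterior odds 0.30815; posterior probability 0.236.
Dr. Park: prior odds 0.339/0.661 = 0.51286; posterior odds 2.8238; posterior probability 0.738.

Dr. Lee: 0.236; Dr. Park: 0.738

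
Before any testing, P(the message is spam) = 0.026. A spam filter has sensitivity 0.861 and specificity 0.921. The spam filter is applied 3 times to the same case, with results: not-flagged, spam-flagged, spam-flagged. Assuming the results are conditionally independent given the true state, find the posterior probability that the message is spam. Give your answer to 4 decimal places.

With H the event that the message is spam, the joint likelihood of the observed sequence is P(data|H) = 0.139·0.861·0.861 = 0.10304 and P(data|¬H) = 0.921·0.079·0.079 = 0.0057480.
Bayes: P(H|data) = 0.026·0.10304 / (0.026·0.10304 + 0.974·0.0057480) = 0.0026791/0.0082776 = 0.3237.

Posterior P(H) ≈ 0.3237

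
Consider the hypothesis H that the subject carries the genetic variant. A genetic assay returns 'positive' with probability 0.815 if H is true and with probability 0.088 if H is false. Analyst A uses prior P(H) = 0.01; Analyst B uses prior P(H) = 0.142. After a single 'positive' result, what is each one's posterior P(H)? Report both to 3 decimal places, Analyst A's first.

P('+'|H) = 0.815, P('+'|¬H) = 0.088.
Analyst A: numerator 0.815·0.01 = 0.0081500; evidence = 0.0081500+0.088·0.99 = 0.095270; posterior = 0.086.
Analyst B: numerator 0.815·0.142 = 0.11573; evidence = 0.11573+0.088·0.858 = 0.19123; posterior = 0.605.

Analyst A: 0.086; Analyst B: 0.605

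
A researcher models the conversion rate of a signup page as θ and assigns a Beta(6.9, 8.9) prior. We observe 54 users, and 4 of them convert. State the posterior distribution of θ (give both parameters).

Posterior: Beta(10.9, 58.9)

Observing 4 successes and 50 failures updates Beta(6.9, 8.9) by adding the success and failure counts to the two shape parameters: α = 6.9+4 = 10.9, β = 8.9+50 = 58.9.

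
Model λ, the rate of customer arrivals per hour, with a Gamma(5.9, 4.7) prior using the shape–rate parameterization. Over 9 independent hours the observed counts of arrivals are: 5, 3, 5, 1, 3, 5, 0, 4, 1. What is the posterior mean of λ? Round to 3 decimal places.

Posterior mean ≈ 2.401

The Poisson likelihood adds the total count to the shape and the number of exposure periods to the rate. Here ∑xᵢ = 27 and n = 9, so shape 5.9→32.9 and rate 4.7→13.7.
E[λ | data] = 32.9/13.7 = 2.401.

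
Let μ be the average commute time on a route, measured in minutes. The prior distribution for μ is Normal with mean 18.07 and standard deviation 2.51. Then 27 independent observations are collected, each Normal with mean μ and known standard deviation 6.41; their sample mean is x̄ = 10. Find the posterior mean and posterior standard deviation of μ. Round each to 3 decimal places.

Prior precision 1/τ₀² = 1/2.51² = 0.158728; data precision n/σ² = 27/6.41² = 0.657125.
Posterior precision = 0.158728 + 0.657125 = 0.815852, giving posterior SD = 1/√0.815852 = 1.107.
Posterior mean = (0.158728·18.07 + 0.657125·10) / 0.815852 = 11.570.

Posterior mean ≈ 11.570; posterior SD ≈ 1.107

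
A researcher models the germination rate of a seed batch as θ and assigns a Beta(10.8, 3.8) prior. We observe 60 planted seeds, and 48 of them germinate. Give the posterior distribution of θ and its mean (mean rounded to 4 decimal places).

Observing 48 successes and 12 failures updates Beta(10.8, 3.8) by adding the success and failure counts to the two shape parameters: α = 10.8+48 = 58.8, β = 3.8+12 = 15.8.
E[θ | data] = 58.8/(58.8+15.8) = 0.7882.

Posterior: Beta(58.8, 15.8); mean ≈ 0.7882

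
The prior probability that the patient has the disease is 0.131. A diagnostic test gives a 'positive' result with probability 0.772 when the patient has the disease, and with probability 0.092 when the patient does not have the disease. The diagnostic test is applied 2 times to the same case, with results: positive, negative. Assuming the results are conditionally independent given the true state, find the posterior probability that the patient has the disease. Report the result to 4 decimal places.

Posterior P(H) ≈ 0.2411

With H the event that the patient has the disease, the joint likelihood of the observed sequence is P(data|H) = 0.772·0.228 = 0.17602 and P(data|¬H) = 0.092·0.908 = 0.083536.
Bayes: P(H|data) = 0.131·0.17602 / (0.131·0.17602 + 0.869·0.083536) = 0.023058/0.095651 = 0.2411.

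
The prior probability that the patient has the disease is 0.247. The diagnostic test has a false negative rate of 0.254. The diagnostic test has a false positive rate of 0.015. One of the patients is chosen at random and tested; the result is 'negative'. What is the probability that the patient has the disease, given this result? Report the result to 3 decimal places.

Write H for 'the patient has the disease'. Prior odds H:¬H = 0.247/0.753 = 0.32802. For the 'negative' outcome, the likelihood ratio is 0.254/0.985 = 0.25787.
Posterior odds = 0.32802 × 0.25787 = 0.084586, so P(H|E) = 0.084586/(1+0.084586) = 0.078.

P(H | E) ≈ 0.078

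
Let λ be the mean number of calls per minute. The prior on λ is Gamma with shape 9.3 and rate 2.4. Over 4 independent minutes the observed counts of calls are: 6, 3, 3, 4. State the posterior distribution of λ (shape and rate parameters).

Total count ∑xᵢ = 16 over n = 4 minutes.
Gamma is conjugate to the Poisson likelihood: posterior is Gamma(shape = 9.3+16 = 25.3, rate = 2.4+4 = 6.4).

Posterior: Gamma(shape=25.3, rate=6.4)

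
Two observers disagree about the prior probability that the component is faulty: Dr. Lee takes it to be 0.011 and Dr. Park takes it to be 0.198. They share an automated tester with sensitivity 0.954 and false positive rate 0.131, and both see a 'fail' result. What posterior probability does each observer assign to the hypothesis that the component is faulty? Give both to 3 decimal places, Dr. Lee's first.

The likelihood ratio for a 'fail' result is 0.954/0.131 = 7.2824.
Dr. Lee: prior odds 0.011/0.989 = 0.011122; posterior odds 0.080998; posterior probability 0.075.
Dr. Park: prior odds 0.198/0.802 = 0.24688; posterior odds 1.7979; posterior probability 0.643.

Dr. Lee: 0.075; Dr. Park: 0.643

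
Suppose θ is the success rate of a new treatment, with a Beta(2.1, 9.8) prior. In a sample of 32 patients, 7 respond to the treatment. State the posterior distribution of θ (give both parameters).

Observing 7 successes and 25 failures updates Beta(2.1, 9.8) by adding the success and failure counts to the two shape parameters: α = 2.1+7 = 9.1, β = 9.8+25 = 34.8.

Posterior: Beta(9.1, 34.8)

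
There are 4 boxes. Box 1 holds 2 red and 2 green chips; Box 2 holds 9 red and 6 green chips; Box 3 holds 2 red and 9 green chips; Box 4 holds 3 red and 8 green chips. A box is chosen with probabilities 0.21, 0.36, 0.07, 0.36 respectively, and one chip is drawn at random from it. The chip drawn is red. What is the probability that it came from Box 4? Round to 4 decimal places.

Posterior probability ≈ 0.2273

Tabulate prior·likelihood by source: [1] prior 0.21, lik 0.5, product 0.1050; [2] prior 0.36, lik 0.6, product 0.2160; [3] prior 0.07, lik 0.1818, product 0.01273; [4] prior 0.36, lik 0.2727, product 0.09818.
Normalizing constant = 0.43191; the posterior for Box 4 is its product over the sum, 0.09818/0.43191 = 0.2273.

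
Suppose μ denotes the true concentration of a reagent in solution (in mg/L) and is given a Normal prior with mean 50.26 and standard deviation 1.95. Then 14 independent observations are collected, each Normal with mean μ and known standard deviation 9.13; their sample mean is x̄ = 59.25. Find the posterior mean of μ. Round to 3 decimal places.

Posterior mean ≈ 53.764

With known σ, the Normal prior is conjugate. Weight on the data is w = (n/σ²)/(n/σ² + 1/τ₀²) = 0.167953/(0.167953+0.262985) = 0.38974.
Posterior mean = w·x̄ + (1−w)·μ₀ = 0.38974·59.25 + 0.61026·50.26 = 53.764.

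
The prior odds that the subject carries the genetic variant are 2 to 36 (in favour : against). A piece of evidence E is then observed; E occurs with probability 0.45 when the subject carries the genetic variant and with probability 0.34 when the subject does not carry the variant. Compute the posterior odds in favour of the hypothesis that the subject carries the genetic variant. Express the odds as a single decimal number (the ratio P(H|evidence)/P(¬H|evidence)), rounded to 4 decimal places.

Prior odds = 2/36 = 0.055556. In log-odds, ln(0.055556) = -2.8904.
Add log likelihood ratio: ln(1.3235) = 0.28030.
Posterior log-odds = -2.6101, so posterior odds = exp(-2.6101) = 0.073529.

Posterior odds ≈ 0.0735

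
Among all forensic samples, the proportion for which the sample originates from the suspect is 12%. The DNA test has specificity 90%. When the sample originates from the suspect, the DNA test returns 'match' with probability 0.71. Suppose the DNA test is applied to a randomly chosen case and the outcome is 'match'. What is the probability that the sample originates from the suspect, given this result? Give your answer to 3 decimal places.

Write H for 'the sample originates from the suspect'. Prior odds H:¬H = 0.12/0.88 = 0.13636. For the 'match' outcome, the likelihood ratio is 0.71/0.1 = 7.1000.
Posterior odds = 0.13636 × 7.1000 = 0.96818, so P(H|E) = 0.96818/(1+0.96818) = 0.492.

P(H | E) ≈ 0.492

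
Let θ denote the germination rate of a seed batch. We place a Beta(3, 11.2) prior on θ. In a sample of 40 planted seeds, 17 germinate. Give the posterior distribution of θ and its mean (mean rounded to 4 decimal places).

Posterior: Beta(20, 34.2); mean ≈ 0.3690

The binomial likelihood is conjugate to the Beta prior: with 17 successes and 23 failures, the posterior is Beta(3+17, 11.2+23) = Beta(20, 34.2).
Posterior mean = α/(α+β) = 20/54.2 = 0.3690.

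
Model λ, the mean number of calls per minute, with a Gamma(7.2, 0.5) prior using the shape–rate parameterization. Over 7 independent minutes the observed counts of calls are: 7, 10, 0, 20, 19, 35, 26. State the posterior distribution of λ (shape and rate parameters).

Posterior: Gamma(shape=124.2, rate=7.5)

The Poisson likelihood adds the total count to the shape and the number of exposure periods to the rate. Here ∑xᵢ = 117 and n = 7, so shape 7.2→124.2 and rate 0.5→7.5.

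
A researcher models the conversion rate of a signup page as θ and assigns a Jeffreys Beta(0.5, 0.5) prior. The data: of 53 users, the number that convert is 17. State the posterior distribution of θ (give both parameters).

Posterior: Beta(17.5, 36.5)

Observing 17 successes and 36 failures updates Beta(0.5, 0.5) by adding the success and failure counts to the two shape parameters: α = 0.5+17 = 17.5, β = 0.5+36 = 36.5.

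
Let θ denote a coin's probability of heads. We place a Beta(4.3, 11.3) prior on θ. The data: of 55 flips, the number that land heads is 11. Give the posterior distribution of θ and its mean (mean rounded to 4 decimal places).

Posterior: Beta(15.3, 55.3); mean ≈ 0.2167

Observing 11 successes and 44 failures updates Beta(4.3, 11.3) by adding the success and failure counts to the two shape parameters: α = 4.3+11 = 15.3, β = 11.3+44 = 55.3.
Posterior mean = α/(α+β) = 15.3/70.6 = 0.2167.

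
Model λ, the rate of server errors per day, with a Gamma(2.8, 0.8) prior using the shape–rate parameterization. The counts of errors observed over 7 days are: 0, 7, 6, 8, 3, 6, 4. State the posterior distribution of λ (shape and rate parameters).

Total count ∑xᵢ = 34 over n = 7 days.
Gamma is conjugate to the Poisson likelihood: posterior is Gamma(shape = 2.8+34 = 36.8, rate = 0.8+7 = 7.8).

Posterior: Gamma(shape=36.8, rate=7.8)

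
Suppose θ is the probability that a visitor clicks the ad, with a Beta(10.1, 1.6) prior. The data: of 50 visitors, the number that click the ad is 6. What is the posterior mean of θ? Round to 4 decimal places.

Posterior mean ≈ 0.2609

Observing 6 successes and 44 failures updates Beta(10.1, 1.6) by adding the success and failure counts to the two shape parameters: α = 10.1+6 = 16.1, β = 1.6+44 = 45.6.
Posterior mean = α/(α+β) = 16.1/61.7 = 0.2609.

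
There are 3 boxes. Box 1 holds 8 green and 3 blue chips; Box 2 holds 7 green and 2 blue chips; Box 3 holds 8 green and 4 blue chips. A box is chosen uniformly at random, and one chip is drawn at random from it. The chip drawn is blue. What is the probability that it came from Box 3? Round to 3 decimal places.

Tabulate prior·likelihood by source: [1] prior 0.333333, lik 0.2727, product 0.09091; [2] prior 0.333333, lik 0.2222, product 0.07407; [3] prior 0.333333, lik 0.3333, product 0.1111.
Normalizing constant = 0.27609; the posterior for Box 3 is its product over the sum, 0.1111/0.27609 = 0.402.

Posterior probability ≈ 0.402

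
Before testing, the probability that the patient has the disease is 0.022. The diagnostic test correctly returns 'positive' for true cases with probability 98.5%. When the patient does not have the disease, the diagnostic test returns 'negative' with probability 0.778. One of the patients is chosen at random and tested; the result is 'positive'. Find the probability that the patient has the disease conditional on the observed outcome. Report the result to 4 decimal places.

P(H | E) ≈ 0.0908

Let H be the event that the patient has the disease. P(H) = 0.022, so P(¬H) = 0.978. With E the 'positive' result, P(E|H) = 0.985 and P(E|¬H) = 0.222.
P(E) = 0.985·0.022 + 0.222·0.978 = 0.021670 + 0.21712 = 0.23879.
By Bayes' theorem, P(H|E) = 0.021670 / 0.23879 = 0.0908.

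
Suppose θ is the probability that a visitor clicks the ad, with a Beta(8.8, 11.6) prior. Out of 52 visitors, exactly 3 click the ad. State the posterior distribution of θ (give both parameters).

Posterior: Beta(11.8, 60.6)

Observing 3 successes and 49 failures updates Beta(8.8, 11.6) by adding the success and failure counts to the two shape parameters: α = 8.8+3 = 11.8, β = 11.6+49 = 60.6.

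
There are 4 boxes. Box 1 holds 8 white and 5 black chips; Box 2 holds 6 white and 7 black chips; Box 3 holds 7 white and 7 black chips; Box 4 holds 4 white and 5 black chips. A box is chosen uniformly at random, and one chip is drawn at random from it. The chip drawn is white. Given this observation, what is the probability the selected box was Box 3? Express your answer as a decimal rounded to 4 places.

Posterior probability ≈ 0.2474

Tabulate prior·likelihood by source: [1] prior 0.25, lik 0.6154, product 0.1538; [2] prior 0.25, lik 0.4615, product 0.1154; [3] prior 0.25, lik 0.5, product 0.1250; [4] prior 0.25, lik 0.4444, product 0.1111.
Normalizing constant = 0.50534; the posterior for Box 3 is its product over the sum, 0.1250/0.50534 = 0.2474.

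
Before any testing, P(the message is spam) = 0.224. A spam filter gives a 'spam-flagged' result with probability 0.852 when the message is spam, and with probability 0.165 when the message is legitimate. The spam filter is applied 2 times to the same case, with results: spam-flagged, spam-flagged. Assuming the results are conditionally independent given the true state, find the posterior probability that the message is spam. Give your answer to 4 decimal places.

With H the event that the message is spam, the joint likelihood of the observed sequence is P(data|H) = 0.852·0.852 = 0.72590 and P(data|¬H) = 0.165·0.165 = 0.027225.
Bayes: P(H|data) = 0.224·0.72590 / (0.224·0.72590 + 0.776·0.027225) = 0.16260/0.18373 = 0.8850.

Posterior P(H) ≈ 0.8850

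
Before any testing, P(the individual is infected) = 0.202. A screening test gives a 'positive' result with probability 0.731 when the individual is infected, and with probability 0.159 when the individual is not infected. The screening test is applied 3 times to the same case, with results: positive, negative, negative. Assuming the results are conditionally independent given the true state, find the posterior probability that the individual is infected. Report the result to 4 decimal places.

Let H be the event that the individual is infected; start with P(H) = 0.202. P('positive'|H) = 0.731, P('positive'|¬H) = 0.159.
Update on result 1 ('positive'): P(H) ← 0.731·0.2020 / (0.731·0.2020 + 0.159·0.7980) = 0.14766/0.27454 = 0.5378.
Update on result 2 ('negative'): P(H) ← 0.269·0.5378 / (0.269·0.5378 + 0.841·0.4622) = 0.14468/0.53335 = 0.2713.
Update on result 3 ('negative'): P(H) ← 0.269·0.2713 / (0.269·0.2713 + 0.841·0.7287) = 0.072970/0.68584 = 0.1064.

Posterior P(H) ≈ 0.1064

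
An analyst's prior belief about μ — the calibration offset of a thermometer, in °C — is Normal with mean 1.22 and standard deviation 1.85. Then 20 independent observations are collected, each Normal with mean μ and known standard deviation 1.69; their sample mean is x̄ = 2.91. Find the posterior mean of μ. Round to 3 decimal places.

With known σ, the Normal prior is conjugate. Weight on the data is w = (n/σ²)/(n/σ² + 1/τ₀²) = 7.00256/(7.00256+0.292184) = 0.95995.
Posterior mean = w·x̄ + (1−w)·μ₀ = 0.95995·2.91 + 0.040054·1.22 = 2.842.

Posterior mean ≈ 2.842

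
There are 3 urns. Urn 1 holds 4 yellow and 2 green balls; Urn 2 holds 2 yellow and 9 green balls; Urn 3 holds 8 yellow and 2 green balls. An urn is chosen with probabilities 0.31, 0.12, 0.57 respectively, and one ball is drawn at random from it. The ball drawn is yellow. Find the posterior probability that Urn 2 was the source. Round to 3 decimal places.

Posterior probability ≈ 0.032

Tabulate prior·likelihood by source: [1] prior 0.31, lik 0.6667, product 0.2067; [2] prior 0.12, lik 0.1818, product 0.02182; [3] prior 0.57, lik 0.8, product 0.4560.
Normalizing constant = 0.68448; the posterior for Urn 2 is its product over the sum, 0.02182/0.68448 = 0.032.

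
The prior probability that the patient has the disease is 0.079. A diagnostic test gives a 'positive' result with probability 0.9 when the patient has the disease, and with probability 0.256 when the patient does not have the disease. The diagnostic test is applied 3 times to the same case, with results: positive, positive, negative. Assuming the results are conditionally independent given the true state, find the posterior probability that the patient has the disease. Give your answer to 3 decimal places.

Posterior P(H) ≈ 0.125

With H the event that the patient has the disease, the joint likelihood of the observed sequence is P(data|H) = 0.9·0.9·0.1 = 0.081000 and P(data|¬H) = 0.256·0.256·0.744 = 0.048759.
Bayes: P(H|data) = 0.079·0.081000 / (0.079·0.081000 + 0.921·0.048759) = 0.0063990/0.051306 = 0.1247.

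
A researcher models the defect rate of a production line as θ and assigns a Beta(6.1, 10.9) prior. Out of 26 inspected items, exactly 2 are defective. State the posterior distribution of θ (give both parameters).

Posterior: Beta(8.1, 34.9)

Observing 2 successes and 24 failures updates Beta(6.1, 10.9) by adding the success and failure counts to the two shape parameters: α = 6.1+2 = 8.1, β = 10.9+24 = 34.9.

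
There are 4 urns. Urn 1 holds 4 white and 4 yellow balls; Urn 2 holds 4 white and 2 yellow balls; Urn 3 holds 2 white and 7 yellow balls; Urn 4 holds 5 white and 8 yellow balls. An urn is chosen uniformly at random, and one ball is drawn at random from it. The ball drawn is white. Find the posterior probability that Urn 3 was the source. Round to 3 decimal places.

Posterior probability ≈ 0.125

P(white|Urn 1) = 0.5; P(white|Urn 2) = 0.6667; P(white|Urn 3) = 0.2222; P(white|Urn 4) = 0.3846.
Prior × likelihood for each source: 0.25·0.5=0.1250, 0.25·0.6667=0.1667, 0.25·0.2222=0.05556, 0.25·0.3846=0.09615. Summing gives P(white) = 0.44338.
P(Urn 3 | white) = 0.05556 / 0.44338 = 0.125.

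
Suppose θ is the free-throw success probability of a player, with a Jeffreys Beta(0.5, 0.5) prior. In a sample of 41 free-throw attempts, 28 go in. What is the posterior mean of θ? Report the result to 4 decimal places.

Posterior mean ≈ 0.6786

The binomial likelihood is conjugate to the Beta prior: with 28 successes and 13 failures, the posterior is Beta(0.5+28, 0.5+13) = Beta(28.5, 13.5).
Posterior mean = α/(α+β) = 28.5/42 = 0.6786.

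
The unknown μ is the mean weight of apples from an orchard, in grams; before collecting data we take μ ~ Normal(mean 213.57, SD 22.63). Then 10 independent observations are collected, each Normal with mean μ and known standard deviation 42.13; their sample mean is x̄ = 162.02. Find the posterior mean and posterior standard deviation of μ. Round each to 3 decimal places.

With known σ, the Normal prior is conjugate. Weight on the data is w = (n/σ²)/(n/σ² + 1/τ₀²) = 0.00563400/(0.00563400+0.00195268) = 0.74262.
Posterior mean = w·x̄ + (1−w)·μ₀ = 0.74262·162.02 + 0.25738·213.57 = 175.288. Posterior variance = 1/(0.00563400+0.00195268) = 131.810, so SD = 11.481.

Posterior mean ≈ 175.288; posterior SD ≈ 11.481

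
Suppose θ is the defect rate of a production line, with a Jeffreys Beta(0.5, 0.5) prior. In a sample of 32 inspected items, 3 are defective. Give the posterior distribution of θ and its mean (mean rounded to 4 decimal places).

Posterior: Beta(3.5, 29.5); mean ≈ 0.1061

Observing 3 successes and 29 failures updates Beta(0.5, 0.5) by adding the success and failure counts to the two shape parameters: α = 0.5+3 = 3.5, β = 0.5+29 = 29.5.
E[θ | data] = 3.5/(3.5+29.5) = 0.1061.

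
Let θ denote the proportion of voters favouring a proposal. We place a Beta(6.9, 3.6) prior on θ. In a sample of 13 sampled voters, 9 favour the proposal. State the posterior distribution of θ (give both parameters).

Observing 9 successes and 4 failures updates Beta(6.9, 3.6) by adding the success and failure counts to the two shape parameters: α = 6.9+9 = 15.9, β = 3.6+4 = 7.6.

Posterior: Beta(15.9, 7.6)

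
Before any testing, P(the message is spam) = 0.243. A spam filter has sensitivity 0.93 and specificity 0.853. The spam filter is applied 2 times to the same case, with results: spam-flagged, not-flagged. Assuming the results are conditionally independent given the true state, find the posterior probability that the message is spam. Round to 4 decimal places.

Posterior P(H) ≈ 0.1429

Let H be the event that the message is spam; start with P(H) = 0.243. P('spam-flagged'|H) = 0.93, P('spam-flagged'|¬H) = 0.147.
Update on result 1 ('spam-flagged'): P(H) ← 0.93·0.2430 / (0.93·0.2430 + 0.147·0.7570) = 0.22599/0.33727 = 0.6701.
Update on result 2 ('not-flagged'): P(H) ← 0.07·0.6701 / (0.07·0.6701 + 0.853·0.3299) = 0.046904/0.32834 = 0.1429.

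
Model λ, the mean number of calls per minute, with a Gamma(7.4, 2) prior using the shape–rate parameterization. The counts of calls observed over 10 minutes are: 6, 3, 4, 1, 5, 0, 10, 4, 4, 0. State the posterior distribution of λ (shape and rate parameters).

Posterior: Gamma(shape=44.4, rate=12)

Total count ∑xᵢ = 37 over n = 10 minutes.
Gamma is conjugate to the Poisson likelihood: posterior is Gamma(shape = 7.4+37 = 44.4, rate = 2+10 = 12).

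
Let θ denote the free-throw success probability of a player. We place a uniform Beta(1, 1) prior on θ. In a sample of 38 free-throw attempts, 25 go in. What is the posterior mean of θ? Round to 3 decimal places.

The binomial likelihood is conjugate to the Beta prior: with 25 successes and 13 failures, the posterior is Beta(1+25, 1+13) = Beta(26, 14).
Posterior mean = α/(α+β) = 26/40 = 0.650.

Posterior mean ≈ 0.650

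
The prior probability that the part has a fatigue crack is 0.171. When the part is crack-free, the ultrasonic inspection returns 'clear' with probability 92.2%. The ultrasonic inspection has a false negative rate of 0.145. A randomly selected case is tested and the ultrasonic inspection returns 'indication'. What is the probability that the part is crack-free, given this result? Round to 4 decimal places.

Let H be the event that the part has a fatigue crack. P(H) = 0.171, so P(¬H) = 0.829. With E the 'indication' result, P(E|H) = 0.855 and P(E|¬H) = 0.078.
P(E) = 0.855·0.171 + 0.078·0.829 = 0.14621 + 0.064662 = 0.21087.
By Bayes' theorem, P(H|E) = 0.14621 / 0.21087 = 0.6934. Hence P(¬H|E) = 1 − 0.6934 = 0.3066.

P(¬H | E) ≈ 0.3066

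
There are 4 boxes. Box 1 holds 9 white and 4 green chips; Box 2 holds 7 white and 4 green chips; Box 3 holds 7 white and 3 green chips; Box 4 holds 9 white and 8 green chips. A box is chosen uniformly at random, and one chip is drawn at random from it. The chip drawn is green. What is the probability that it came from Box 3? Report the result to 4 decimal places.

Tabulate prior·likelihood by source: [1] prior 0.25, lik 0.3077, product 0.07692; [2] prior 0.25, lik 0.3636, product 0.09091; [3] prior 0.25, lik 0.3, product 0.07500; [4] prior 0.25, lik 0.4706, product 0.1176.
Normalizing constant = 0.36048; the posterior for Box 3 is its product over the sum, 0.07500/0.36048 = 0.2081.

Posterior probability ≈ 0.2081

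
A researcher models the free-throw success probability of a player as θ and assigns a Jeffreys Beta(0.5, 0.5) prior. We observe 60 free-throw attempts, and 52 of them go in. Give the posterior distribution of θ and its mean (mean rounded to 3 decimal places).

The binomial likelihood is conjugate to the Beta prior: with 52 successes and 8 failures, the posterior is Beta(0.5+52, 0.5+8) = Beta(52.5, 8.5).
Posterior mean = α/(α+β) = 52.5/61 = 0.861.

Posterior: Beta(52.5, 8.5); mean ≈ 0.861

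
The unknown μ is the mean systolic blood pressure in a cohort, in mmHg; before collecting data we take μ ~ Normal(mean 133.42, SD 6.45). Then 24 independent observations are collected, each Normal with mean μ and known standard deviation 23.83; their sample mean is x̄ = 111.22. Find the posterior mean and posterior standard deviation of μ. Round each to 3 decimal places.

Prior precision 1/τ₀² = 1/6.45² = 0.0240370; data precision n/σ² = 24/23.83² = 0.0422633.
Posterior precision = 0.0240370 + 0.0422633 = 0.0663003, giving posterior SD = 1/√0.0663003 = 3.884.
Posterior mean = (0.0240370·133.42 + 0.0422633·111.22) / 0.0663003 = 119.269.

Posterior mean ≈ 119.269; posterior SD ≈ 3.884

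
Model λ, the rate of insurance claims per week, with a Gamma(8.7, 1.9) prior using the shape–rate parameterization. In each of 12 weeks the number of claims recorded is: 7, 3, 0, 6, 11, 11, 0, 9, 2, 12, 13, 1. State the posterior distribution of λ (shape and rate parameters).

Posterior: Gamma(shape=83.7, rate=13.9)

Total count ∑xᵢ = 75 over n = 12 weeks.
Gamma is conjugate to the Poisson likelihood: posterior is Gamma(shape = 8.7+75 = 83.7, rate = 1.9+12 = 13.9).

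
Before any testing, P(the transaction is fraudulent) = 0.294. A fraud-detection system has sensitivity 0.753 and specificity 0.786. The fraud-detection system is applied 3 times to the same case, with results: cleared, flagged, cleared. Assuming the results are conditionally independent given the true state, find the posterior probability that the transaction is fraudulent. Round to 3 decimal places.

With H the event that the transaction is fraudulent, the joint likelihood of the observed sequence is P(data|H) = 0.247·0.753·0.247 = 0.045940 and P(data|¬H) = 0.786·0.214·0.786 = 0.13221.
Bayes: P(H|data) = 0.294·0.045940 / (0.294·0.045940 + 0.706·0.13221) = 0.013506/0.10685 = 0.1264.

Posterior P(H) ≈ 0.126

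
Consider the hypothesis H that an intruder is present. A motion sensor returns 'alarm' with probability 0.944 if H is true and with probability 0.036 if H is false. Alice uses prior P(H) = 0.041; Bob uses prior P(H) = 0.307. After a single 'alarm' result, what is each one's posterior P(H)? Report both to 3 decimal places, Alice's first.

P('+'|H) = 0.944, P('+'|¬H) = 0.036.
Alice: numerator 0.944·0.041 = 0.038704; evidence = 0.038704+0.036·0.959 = 0.073228; posterior = 0.529.
Bob: numerator 0.944·0.307 = 0.28981; evidence = 0.28981+0.036·0.693 = 0.31476; posterior = 0.921.

Alice: 0.529; Bob: 0.921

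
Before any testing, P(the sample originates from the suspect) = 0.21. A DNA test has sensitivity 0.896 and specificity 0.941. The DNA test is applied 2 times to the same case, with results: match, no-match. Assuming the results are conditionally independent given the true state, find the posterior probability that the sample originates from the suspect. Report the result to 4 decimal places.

Posterior P(H) ≈ 0.3085

Let H be the event that the sample originates from the suspect; start with P(H) = 0.21. P('match'|H) = 0.896, P('match'|¬H) = 0.059.
Update on result 1 ('match'): P(H) ← 0.896·0.2100 / (0.896·0.2100 + 0.059·0.7900) = 0.18816/0.23477 = 0.8015.
Update on result 2 ('no-match'): P(H) ← 0.104·0.8015 / (0.104·0.8015 + 0.941·0.1985) = 0.083352/0.27017 = 0.3085.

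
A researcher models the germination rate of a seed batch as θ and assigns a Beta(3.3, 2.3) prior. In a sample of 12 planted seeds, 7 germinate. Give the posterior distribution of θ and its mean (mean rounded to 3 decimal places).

Observing 7 successes and 5 failures updates Beta(3.3, 2.3) by adding the success and failure counts to the two shape parameters: α = 3.3+7 = 10.3, β = 2.3+5 = 7.3.
E[θ | data] = 10.3/(10.3+7.3) = 0.585.

Posterior: Beta(10.3, 7.3); mean ≈ 0.585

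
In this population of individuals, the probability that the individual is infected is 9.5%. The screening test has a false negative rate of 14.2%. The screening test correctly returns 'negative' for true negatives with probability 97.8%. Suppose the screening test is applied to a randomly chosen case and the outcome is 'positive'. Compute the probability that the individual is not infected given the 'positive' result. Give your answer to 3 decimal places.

Let H be the event that the individual is infected. P(H) = 0.095, so P(¬H) = 0.905. With E the 'positive' result, P(E|H) = 0.858 and P(E|¬H) = 0.022.
P(E) = 0.858·0.095 + 0.022·0.905 = 0.081510 + 0.019910 = 0.10142.
By Bayes' theorem, P(H|E) = 0.081510 / 0.10142 = 0.804. Hence P(¬H|E) = 1 − 0.804 = 0.196.

P(¬H | E) ≈ 0.196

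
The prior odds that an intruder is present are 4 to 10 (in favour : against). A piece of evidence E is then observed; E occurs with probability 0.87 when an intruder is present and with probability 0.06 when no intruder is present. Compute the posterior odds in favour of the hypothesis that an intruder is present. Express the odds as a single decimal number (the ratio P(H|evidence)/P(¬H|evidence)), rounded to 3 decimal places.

Prior odds = 4/10 = 0.40000. In log-odds, ln(0.40000) = -0.91629.
Add log likelihood ratio: ln(14.500) = 2.6741.
Posterior log-odds = 1.7579, so posterior odds = exp(1.7579) = 5.8000.

Posterior odds ≈ 5.800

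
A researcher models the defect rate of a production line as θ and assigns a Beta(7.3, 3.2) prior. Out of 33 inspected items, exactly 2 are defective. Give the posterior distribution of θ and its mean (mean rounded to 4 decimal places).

The binomial likelihood is conjugate to the Beta prior: with 2 successes and 31 failures, the posterior is Beta(7.3+2, 3.2+31) = Beta(9.3, 34.2).
Posterior mean = α/(α+β) = 9.3/43.5 = 0.2138.

Posterior: Beta(9.3, 34.2); mean ≈ 0.2138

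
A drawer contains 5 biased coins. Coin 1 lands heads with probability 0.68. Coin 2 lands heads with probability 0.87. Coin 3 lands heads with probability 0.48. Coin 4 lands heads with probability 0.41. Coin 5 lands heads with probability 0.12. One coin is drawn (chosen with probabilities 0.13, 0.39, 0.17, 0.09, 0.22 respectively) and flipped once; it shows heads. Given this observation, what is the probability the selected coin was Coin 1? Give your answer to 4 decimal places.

P(heads|C1) = 0.68; P(heads|C2) = 0.87; P(heads|C3) = 0.48; P(heads|C4) = 0.41; P(heads|C5) = 0.12.
Prior × likelihood for each source: 0.13·0.68=0.08840, 0.39·0.87=0.3393, 0.17·0.48=0.08160, 0.09·0.41=0.03690, 0.22·0.12=0.02640. Summing gives P(heads) = 0.57260.
P(Coin 1 | heads) = 0.08840 / 0.57260 = 0.1544.

Posterior probability ≈ 0.1544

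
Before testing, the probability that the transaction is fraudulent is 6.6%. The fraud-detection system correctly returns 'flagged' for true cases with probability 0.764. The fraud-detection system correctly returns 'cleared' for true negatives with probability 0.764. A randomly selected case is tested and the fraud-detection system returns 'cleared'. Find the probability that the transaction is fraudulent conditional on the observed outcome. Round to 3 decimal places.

Let H be the event that the transaction is fraudulent. P(H) = 0.066, so P(¬H) = 0.934. With E the 'cleared' result, P(E|H) = 0.236 and P(E|¬H) = 0.764.
P(E) = 0.236·0.066 + 0.764·0.934 = 0.015576 + 0.71358 = 0.72915.
By Bayes' theorem, P(H|E) = 0.015576 / 0.72915 = 0.021.

P(H | E) ≈ 0.021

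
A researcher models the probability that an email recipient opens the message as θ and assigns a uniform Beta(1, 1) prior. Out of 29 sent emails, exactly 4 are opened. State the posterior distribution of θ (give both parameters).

Posterior: Beta(5, 26)

Observing 4 successes and 25 failures updates Beta(1, 1) by adding the success and failure counts to the two shape parameters: α = 1+4 = 5, β = 1+25 = 26.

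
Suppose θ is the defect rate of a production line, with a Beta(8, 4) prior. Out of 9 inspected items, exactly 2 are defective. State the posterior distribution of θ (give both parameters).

The binomial likelihood is conjugate to the Beta prior: with 2 successes and 7 failures, the posterior is Beta(8+2, 4+7) = Beta(10, 11).

Posterior: Beta(10, 11)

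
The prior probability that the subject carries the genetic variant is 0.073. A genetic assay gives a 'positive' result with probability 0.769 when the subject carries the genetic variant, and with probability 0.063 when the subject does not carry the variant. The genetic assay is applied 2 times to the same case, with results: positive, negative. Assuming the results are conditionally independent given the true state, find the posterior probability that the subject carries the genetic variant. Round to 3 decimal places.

Let H be the event that the subject carries the genetic variant; start with P(H) = 0.073. P('positive'|H) = 0.769, P('positive'|¬H) = 0.063.
Update on result 1 ('positive'): P(H) ← 0.769·0.0730 / (0.769·0.0730 + 0.063·0.9270) = 0.056137/0.11454 = 0.4901.
Update on result 2 ('negative'): P(H) ← 0.231·0.4901 / (0.231·0.4901 + 0.937·0.5099) = 0.11322/0.59098 = 0.1916.

Posterior P(H) ≈ 0.192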